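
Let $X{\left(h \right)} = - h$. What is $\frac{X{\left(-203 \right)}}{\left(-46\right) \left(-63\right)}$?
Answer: $\frac{29}{414} \approx 0.070048$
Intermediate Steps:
$\frac{X{\left(-203 \right)}}{\left(-46\right) \left(-63\right)} = \frac{\left(-1\right) \left(-203\right)}{\left(-46\right) \left(-63\right)} = \frac{203}{2898} = 203 \cdot \frac{1}{2898} = \frac{29}{414}$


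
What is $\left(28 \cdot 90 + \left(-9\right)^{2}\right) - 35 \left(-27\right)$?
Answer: $3546$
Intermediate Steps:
$\left(28 \cdot 90 + \left(-9\right)^{2}\right) - 35 \left(-27\right) = \left(2520 + 81\right) - -945 = 2601 + 945 = 3546$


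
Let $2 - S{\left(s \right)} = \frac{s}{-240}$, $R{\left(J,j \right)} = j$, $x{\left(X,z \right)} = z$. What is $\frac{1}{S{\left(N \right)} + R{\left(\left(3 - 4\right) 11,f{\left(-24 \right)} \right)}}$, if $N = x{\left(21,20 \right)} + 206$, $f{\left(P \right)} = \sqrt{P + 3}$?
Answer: $\frac{42360}{427009} - \frac{14400 i \sqrt{21}}{427009} \approx 0.099202 - 0.15454 i$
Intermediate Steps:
$f{\left(P \right)} = \sqrt{3 + P}$
$N = 226$ ($N = 20 + 206 = 226$)
$S{\left(s \right)} = 2 + \frac{s}{240}$ ($S{\left(s \right)} = 2 - \frac{s}{-240} = 2 - s \left(- \frac{1}{240}\right) = 2 - - \frac{s}{240} = 2 + \frac{s}{240}$)
$\frac{1}{S{\left(N \right)} + R{\left(\left(3 - 4\right) 11,f{\left(-24 \right)} \right)}} = \frac{1}{\left(2 + \frac{1}{240} \cdot 226\right) + \sqrt{3 - 24}} = \frac{1}{\left(2 + \frac{113}{120}\right) + \sqrt{-21}} = \frac{1}{\frac{353}{120} + i \sqrt{21}}$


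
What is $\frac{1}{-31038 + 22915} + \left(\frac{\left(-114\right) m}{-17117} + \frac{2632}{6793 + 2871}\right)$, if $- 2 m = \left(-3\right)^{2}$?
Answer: $\frac{40690084711}{167962000328} \approx 0.24226$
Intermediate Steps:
$m = - \frac{9}{2}$ ($m = - \frac{\left(-3\right)^{2}}{2} = \left(- \frac{1}{2}\right) 9 = - \frac{9}{2} \approx -4.5$)
$\frac{1}{-31038 + 22915} + \left(\frac{\left(-114\right) m}{-17117} + \frac{2632}{6793 + 2871}\right) = \frac{1}{-31038 + 22915} + \left(\frac{\left(-114\right) \left(- \frac{9}{2}\right)}{-17117} + \frac{2632}{6793 + 2871}\right) = \frac{1}{-8123} + \left(513 \left(- \frac{1}{17117}\right) + \frac{2632}{9664}\right) = - \frac{1}{8123} + \left(- \frac{513}{17117} + 2632 \cdot \frac{1}{9664}\right) = - \frac{1}{8123} + \left(- \frac{513}{17117} + \frac{329}{1208}\right) = - \frac{1}{8123} + \frac{5011789}{20677336} = \frac{40690084711}{167962000328}$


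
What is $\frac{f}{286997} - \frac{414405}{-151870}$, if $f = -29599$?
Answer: $\frac{22887558331}{8717246878} \approx 2.6255$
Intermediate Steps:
$\frac{f}{286997} - \frac{414405}{-151870} = - \frac{29599}{286997} - \frac{414405}{-151870} = \left(-29599\right) \frac{1}{286997} - - \frac{82881}{30374} = - \frac{29599}{286997} + \frac{82881}{30374} = \frac{22887558331}{8717246878}$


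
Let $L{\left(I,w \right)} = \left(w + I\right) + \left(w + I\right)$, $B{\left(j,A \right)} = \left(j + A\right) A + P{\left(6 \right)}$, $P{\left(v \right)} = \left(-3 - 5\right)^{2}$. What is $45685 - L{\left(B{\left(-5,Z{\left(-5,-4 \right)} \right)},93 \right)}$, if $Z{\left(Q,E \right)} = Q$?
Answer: $45271$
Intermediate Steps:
$P{\left(v \right)} = 64$ ($P{\left(v \right)} = \left(-8\right)^{2} = 64$)
$B{\left(j,A \right)} = 64 + A \left(A + j\right)$ ($B{\left(j,A \right)} = \left(j + A\right) A + 64 = \left(A + j\right) A + 64 = A \left(A + j\right) + 64 = 64 + A \left(A + j\right)$)
$L{\left(I,w \right)} = 2 I + 2 w$ ($L{\left(I,w \right)} = \left(I + w\right) + \left(I + w\right) = 2 I + 2 w$)
$45685 - L{\left(B{\left(-5,Z{\left(-5,-4 \right)} \right)},93 \right)} = 45685 - \left(2 \left(64 + \left(-5\right)^{2} - -25\right) + 2 \cdot 93\right) = 45685 - \left(2 \left(64 + 25 + 25\right) + 186\right) = 45685 - \left(2 \cdot 114 + 186\right) = 45685 - \left(228 + 186\right) = 45685 - 414 = 45271$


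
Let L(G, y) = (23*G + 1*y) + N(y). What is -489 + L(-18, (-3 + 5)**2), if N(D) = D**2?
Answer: -883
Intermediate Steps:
L(G, y) = y + y**2 + 23*G (L(G, y) = (23*G + 1*y) + y**2 = (23*G + y) + y**2 = (y + 23*G) + y**2 = y + y**2 + 23*G)
-489 + L(-18, (-3 + 5)**2) = -489 + ((-3 + 5)**2 + ((-3 + 5)**2)**2 + 23*(-18)) = -489 + (2**2 + (2**2)**2 - 414) = -489 + (4 + 4**2 - 414) = -489 + (4 + 16 - 414) = -489 - 394 = -883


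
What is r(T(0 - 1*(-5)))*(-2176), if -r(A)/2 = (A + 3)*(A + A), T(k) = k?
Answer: 348160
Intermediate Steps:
r(A) = -4*A*(3 + A) (r(A) = -2*(A + 3)*(A + A) = -2*(3 + A)*2*A = -4*A*(3 + A))
r(T(0 - 1*(-5)))*(-2176) = -4*(0 - 1*(-5))*(3 + (0 - 1*(-5)))*(-2176) = -4*(0 + 5)*(3 + (0 + 5))*(-2176) = -4*5*(3 + 5)*(-2176) = -4*5*8*(-2176) = -160*(-2176) = 348160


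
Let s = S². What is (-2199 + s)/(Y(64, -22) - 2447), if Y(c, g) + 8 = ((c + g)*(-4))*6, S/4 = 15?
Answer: -1401/3463 ≈ -0.40456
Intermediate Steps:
S = 60 (S = 4*15 = 60)
Y(c, g) = -8 - 24*c - 24*g (Y(c, g) = -8 + ((c + g)*(-4))*6 = -8 + (-4*c - 4*g)*6 = -8 + (-24*c - 24*g) = -8 - 24*c - 24*g)
s = 3600 (s = 60² = 3600)
(-2199 + s)/(Y(64, -22) - 2447) = (-2199 + 3600)/((-8 - 24*64 - 24*(-22)) - 2447) = 1401/((-8 - 1536 + 528) - 2447) = 1401/(-1016 - 2447) = 1401/(-3463) = 1401*(-1/3463) = -1401/3463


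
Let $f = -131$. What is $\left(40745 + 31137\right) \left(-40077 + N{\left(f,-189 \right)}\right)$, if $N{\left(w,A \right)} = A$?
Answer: $-2894400612$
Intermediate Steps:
$\left(40745 + 31137\right) \left(-40077 + N{\left(f,-189 \right)}\right) = \left(40745 + 31137\right) \left(-40077 - 189\right) = 71882 \left(-40266\right) = -2894400612$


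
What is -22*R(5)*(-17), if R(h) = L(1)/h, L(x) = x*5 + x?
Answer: 2244/5 ≈ 448.80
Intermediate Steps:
L(x) = 6*x (L(x) = 5*x + x = 6*x)
R(h) = 6/h (R(h) = (6*1)/h = 6/h)
-22*R(5)*(-17) = -132/5*(-17) = 2244/5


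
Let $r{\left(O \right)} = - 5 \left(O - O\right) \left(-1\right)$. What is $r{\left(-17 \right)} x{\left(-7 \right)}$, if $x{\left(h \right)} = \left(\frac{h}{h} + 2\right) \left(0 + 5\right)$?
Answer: $0$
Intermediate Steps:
$x{\left(h \right)} = 15$ ($x{\left(h \right)} = \left(1 + 2\right) 5 = 3 \cdot 5 = 15$)
$r{\left(O \right)} = 0$ ($r{\left(O \right)} = \left(-5\right) 0 \left(-1\right) = 0 \left(-1\right) = 0$)
$r{\left(-17 \right)} x{\left(-7 \right)} = 0 \cdot 15 = 0$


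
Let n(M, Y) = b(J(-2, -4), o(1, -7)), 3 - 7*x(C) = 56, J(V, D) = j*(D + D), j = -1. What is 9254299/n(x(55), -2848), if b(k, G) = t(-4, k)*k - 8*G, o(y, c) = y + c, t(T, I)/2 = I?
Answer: 9254299/176 ≈ 52581.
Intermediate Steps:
t(T, I) = 2*I
J(V, D) = -2*D (J(V, D) = -(D + D) = -2*D)
x(C) = -53/7 (x(C) = 3/7 - 1/7*56 = 3/7 - 8 = -53/7)
o(y, c) = c + y
b(k, G) = -8*G + 2*k**2 (b(k, G) = (2*k)*k - 8*G = 2*k**2 - 8*G = -8*G + 2*k**2)
n(M, Y) = 176 (n(M, Y) = -8*(-7 + 1) + 2*(-2*(-4))**2 = -8*(-6) + 2*8**2 = 48 + 2*64 = 48 + 128 = 176)
9254299/n(x(55), -2848) = 9254299/176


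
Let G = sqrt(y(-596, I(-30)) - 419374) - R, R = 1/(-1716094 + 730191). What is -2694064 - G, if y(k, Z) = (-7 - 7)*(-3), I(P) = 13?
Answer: -2656085779793/985903 - 2*I*sqrt(104833) ≈ -2.6941e+6 - 647.56*I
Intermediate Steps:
y(k, Z) = 42 (y(k, Z) = -14*(-3) = 42)
R = -1/985903 (R = 1/(-985903) = -1/985903 ≈ -1.0143e-6)
G = 1/985903 + 2*I*sqrt(104833) (G = sqrt(42 - 419374) - 1*(-1/985903) = sqrt(-419332) + 1/985903 = 2*I*sqrt(104833) + 1/985903 = 1/985903 + 2*I*sqrt(104833) ≈ 1.0143e-6 + 647.56*I)
-2694064 - G = -2694064 - (1/985903 + 2*I*sqrt(104833)) = -2694064 + (-1/985903 - 2*I*sqrt(104833)) = -2656085779793/985903 - 2*I*sqrt(104833)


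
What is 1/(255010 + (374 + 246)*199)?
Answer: 1/378390 ≈ 2.6428e-6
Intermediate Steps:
1/(255010 + (374 + 246)*199) = 1/(255010 + 620*199) = 1/(255010 + 123380) = 1/378390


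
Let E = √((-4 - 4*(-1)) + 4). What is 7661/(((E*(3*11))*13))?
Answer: 7661/858 ≈ 8.9289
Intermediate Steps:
E = 2 (E = √((-4 + 4) + 4) = √(0 + 4) = √4 = 2)
7661/(((E*(3*11))*13)) = 7661/(((2*(3*11))*13)) = 7661/(((2*33)*13)) = 7661/((66*13)) = 7661/858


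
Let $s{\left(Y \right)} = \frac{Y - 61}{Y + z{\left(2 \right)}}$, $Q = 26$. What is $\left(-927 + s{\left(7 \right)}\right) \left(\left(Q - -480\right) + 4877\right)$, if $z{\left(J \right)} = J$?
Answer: $-5022339$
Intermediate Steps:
$s{\left(Y \right)} = \frac{-61 + Y}{2 + Y}$ ($s{\left(Y \right)} = \frac{Y - 61}{Y + 2} = \frac{-61 + Y}{2 + Y}$)
$\left(-927 + s{\left(7 \right)}\right) \left(\left(Q - -480\right) + 4877\right) = \left(-927 + \frac{-61 + 7}{2 + 7}\right) \left(\left(26 - -480\right) + 4877\right) = \left(-927 + \frac{1}{9} \left(-54\right)\right) \left(\left(26 + 480\right) + 4877\right) = \left(-927 + \frac{1}{9} \left(-54\right)\right) \left(506 + 4877\right) = \left(-927 - 6\right) 5383 = \left(-933\right) 5383 = -5022339$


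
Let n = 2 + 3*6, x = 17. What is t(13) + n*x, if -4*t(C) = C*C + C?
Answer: 589/2 ≈ 294.50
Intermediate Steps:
t(C) = -C/4 - C**2/4 (t(C) = -(C*C + C)/4 = -(C**2 + C)/4 = -(C + C**2)/4 = -C/4 - C**2/4)
n = 20 (n = 2 + 18 = 20)
t(13) + n*x = -1/4*13*(1 + 13) + 20*17 = -1/4*13*14 + 340 = -91/2 + 340 = 589/2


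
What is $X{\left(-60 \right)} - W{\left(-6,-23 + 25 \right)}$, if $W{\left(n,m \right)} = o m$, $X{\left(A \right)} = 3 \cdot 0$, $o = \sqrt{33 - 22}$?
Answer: $- 2 \sqrt{11} \approx -6.6332$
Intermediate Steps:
$o = \sqrt{11} \approx 3.3166$
$X{\left(A \right)} = 0$
$W{\left(n,m \right)} = m \sqrt{11}$ ($W{\left(n,m \right)} = \sqrt{11} m = m \sqrt{11}$)
$X{\left(-60 \right)} - W{\left(-6,-23 + 25 \right)} = 0 - \left(-23 + 25\right) \sqrt{11} = 0 - 2 \sqrt{11} = - 2 \sqrt{11}$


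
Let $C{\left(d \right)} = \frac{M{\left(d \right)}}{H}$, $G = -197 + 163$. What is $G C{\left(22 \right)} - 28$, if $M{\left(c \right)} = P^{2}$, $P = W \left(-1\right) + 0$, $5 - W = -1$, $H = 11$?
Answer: $- \frac{1532}{11} \approx -139.27$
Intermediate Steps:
$W = 6$ ($W = 5 - -1 = 5 + 1 = 6$)
$P = -6$ ($P = 6 \left(-1\right) + 0 = -6 + 0 = -6$)
$G = -34$
$M{\left(c \right)} = 36$ ($M{\left(c \right)} = \left(-6\right)^{2} = 36$)
$C{\left(d \right)} = \frac{36}{11}$
$G C{\left(22 \right)} - 28 = \left(-34\right) \frac{36}{11} - 28 = - \frac{1224}{11} + \left(-68 + 40\right) = - \frac{1224}{11} - 28 = - \frac{1532}{11}$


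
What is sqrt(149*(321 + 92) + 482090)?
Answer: 3*sqrt(60403) ≈ 737.31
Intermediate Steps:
sqrt(149*(321 + 92) + 482090) = sqrt(149*413 + 482090) = sqrt(61537 + 482090) = sqrt(543627) = 3*sqrt(60403)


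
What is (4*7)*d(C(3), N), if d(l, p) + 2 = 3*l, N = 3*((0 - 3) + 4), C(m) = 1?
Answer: 28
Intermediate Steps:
N = 3 (N = 3*(-3 + 4) = 3*1 = 3)
d(l, p) = -2 + 3*l
(4*7)*d(C(3), N) = (4*7)*(-2 + 3*1) = 28*(-2 + 3) = 28*1 = 28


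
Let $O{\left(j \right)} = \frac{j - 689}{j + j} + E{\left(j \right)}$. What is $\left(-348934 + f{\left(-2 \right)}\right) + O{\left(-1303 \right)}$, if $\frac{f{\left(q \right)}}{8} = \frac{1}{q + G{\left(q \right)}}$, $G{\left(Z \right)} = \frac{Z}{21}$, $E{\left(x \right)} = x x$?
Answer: $\frac{19333381605}{14333} \approx 1.3489 \cdot 10^{6}$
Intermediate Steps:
$E{\left(x \right)} = x^{2}$
$G{\left(Z \right)} = \frac{Z}{21}$ ($G{\left(Z \right)} = Z \frac{1}{21} = \frac{Z}{21}$)
$f{\left(q \right)} = \frac{84}{11 q}$ ($f{\left(q \right)} = \frac{8}{q + \frac{q}{21}} = \frac{8}{\frac{22}{21} q} = 8 \frac{21}{22 q} = \frac{84}{11 q}$)
$O{\left(j \right)} = j^{2} + \frac{-689 + j}{2 j}$ ($O{\left(j \right)} = \frac{j - 689}{j + j} + j^{2} = \frac{-689 + j}{2 j} + j^{2} = j^{2} + \frac{-689 + j}{2 j}$)
$\left(-348934 + f{\left(-2 \right)}\right) + O{\left(-1303 \right)} = \left(-348934 + \frac{84}{11 \left(-2\right)}\right) + \frac{-689 - 1303 + 2 \left(-1303\right)^{3}}{2 \left(-1303\right)} = \left(-348934 + \frac{84}{11} \left(- \frac{1}{2}\right)\right) + \frac{1}{2} \left(- \frac{1}{1303}\right) \left(-689 - 1303 + 2 \left(-2212245127\right)\right) = \left(-348934 - \frac{42}{11}\right) + \frac{1}{2} \left(- \frac{1}{1303}\right) \left(-689 - 1303 - 4424490254\right) = - \frac{3838316}{11} + \frac{1}{2} \left(- \frac{1}{1303}\right) \left(-4424492246\right) = - \frac{3838316}{11} + \frac{2212246123}{1303} = \frac{19333381605}{14333}$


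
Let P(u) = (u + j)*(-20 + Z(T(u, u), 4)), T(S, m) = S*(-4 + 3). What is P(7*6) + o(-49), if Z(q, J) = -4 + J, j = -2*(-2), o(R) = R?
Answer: -969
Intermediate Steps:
T(S, m) = -S (T(S, m) = S*(-1) = -S)
j = 4
P(u) = -80 - 20*u (P(u) = (u + 4)*(-20 + (-4 + 4)) = (4 + u)*(-20 + 0) = (4 + u)*(-20) = -80 - 20*u)
P(7*6) + o(-49) = (-80 - 140*6) - 49 = (-80 - 20*42) - 49 = (-80 - 840) - 49 = -920 - 49 = -969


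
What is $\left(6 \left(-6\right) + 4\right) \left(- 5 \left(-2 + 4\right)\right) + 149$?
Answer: $469$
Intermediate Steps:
$\left(6 \left(-6\right) + 4\right) \left(- 5 \left(-2 + 4\right)\right) + 149 = \left(-36 + 4\right) \left(\left(-5\right) 2\right) + 149 = \left(-32\right) \left(-10\right) + 149 = 320 + 149 = 469$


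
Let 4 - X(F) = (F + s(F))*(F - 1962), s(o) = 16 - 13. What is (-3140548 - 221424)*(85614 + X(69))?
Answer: -746068654408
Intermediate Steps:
s(o) = 3
X(F) = 4 - (-1962 + F)*(3 + F) (X(F) = 4 - (F + 3)*(F - 1962) = 4 - (3 + F)*(-1962 + F) = 4 - (-1962 + F)*(3 + F))
(-3140548 - 221424)*(85614 + X(69)) = (-3140548 - 221424)*(85614 + (5890 - 1*69**2 + 1959*69)) = -3361972*(85614 + (5890 - 1*4761 + 135171)) = -3361972*(85614 + (5890 - 4761 + 135171)) = -3361972*(85614 + 136300) = -3361972*221914 = -746068654408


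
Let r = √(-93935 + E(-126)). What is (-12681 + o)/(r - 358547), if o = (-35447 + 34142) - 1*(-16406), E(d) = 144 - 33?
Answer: -867683740/128556045033 - 19360*I*√1466/128556045033 ≈ -0.0067495 - 5.7661e-6*I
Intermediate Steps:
E(d) = 111
r = 8*I*√1466 (r = √(-93935 + 111) = √(-93824) = 8*I*√1466 ≈ 306.31*I)
o = 15101 (o = -1305 + 16406 = 15101)
(-12681 + o)/(r - 358547) = (-12681 + 15101)/(8*I*√1466 - 358547) = 2420/(-358547 + 8*I*√1466)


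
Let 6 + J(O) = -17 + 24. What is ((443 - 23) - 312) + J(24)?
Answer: 109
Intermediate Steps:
J(O) = 1 (J(O) = -6 + (-17 + 24) = -6 + 7 = 1)
((443 - 23) - 312) + J(24) = ((443 - 23) - 312) + 1 = (420 - 312) + 1 = 108 + 1 = 109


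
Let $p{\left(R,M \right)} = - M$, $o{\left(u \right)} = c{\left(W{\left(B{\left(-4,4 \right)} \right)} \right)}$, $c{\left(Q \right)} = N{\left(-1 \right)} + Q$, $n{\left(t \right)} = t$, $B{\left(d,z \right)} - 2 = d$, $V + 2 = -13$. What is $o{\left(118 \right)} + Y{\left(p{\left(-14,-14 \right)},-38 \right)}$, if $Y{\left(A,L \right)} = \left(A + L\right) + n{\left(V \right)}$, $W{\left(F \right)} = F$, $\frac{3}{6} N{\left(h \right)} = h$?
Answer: $-43$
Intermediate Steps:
$V = -15$ ($V = -2 - 13 = -15$)
$N{\left(h \right)} = 2 h$
$B{\left(d,z \right)} = 2 + d$
$c{\left(Q \right)} = -2 + Q$ ($c{\left(Q \right)} = 2 \left(-1\right) + Q = -2 + Q$)
$o{\left(u \right)} = -4$ ($o{\left(u \right)} = -2 + \left(2 - 4\right) = -2 - 2 = -4$)
$Y{\left(A,L \right)} = -15 + A + L$ ($Y{\left(A,L \right)} = \left(A + L\right) - 15 = -15 + A + L$)
$o{\left(118 \right)} + Y{\left(p{\left(-14,-14 \right)},-38 \right)} = -4 - 39 = -43$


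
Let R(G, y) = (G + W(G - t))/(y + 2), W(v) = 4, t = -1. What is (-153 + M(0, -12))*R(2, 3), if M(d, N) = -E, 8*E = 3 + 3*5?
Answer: -1863/10 ≈ -186.30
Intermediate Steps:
E = 9/4 (E = (3 + 3*5)/8 = (3 + 15)/8 = (⅛)*18 = 9/4 ≈ 2.2500)
R(G, y) = (4 + G)/(2 + y) (R(G, y) = (G + 4)/(y + 2) = (4 + G)/(2 + y))
M(d, N) = -9/4 (M(d, N) = -1*9/4 = -9/4)
(-153 + M(0, -12))*R(2, 3) = (-153 - 9/4)*((4 + 2)/(2 + 3)) = -621*6/(4*5) = -621*6/20 = -621/4*6/5 = -1863/10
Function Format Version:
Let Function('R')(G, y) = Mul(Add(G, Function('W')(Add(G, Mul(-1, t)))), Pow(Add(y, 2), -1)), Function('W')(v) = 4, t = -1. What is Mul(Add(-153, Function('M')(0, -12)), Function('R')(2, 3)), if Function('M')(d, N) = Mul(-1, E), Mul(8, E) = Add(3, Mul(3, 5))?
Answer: Rational(-1863, 10) ≈ -186.30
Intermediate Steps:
E = Rational(9, 4) (E = Mul(Rational(1, 8), Add(3, Mul(3, 5))) = Mul(Rational(1, 8), Add(3, 15)) = Mul(Rational(1, 8), 18) = Rational(9, 4) ≈ 2.2500)
Function('R')(G, y) = Mul(Pow(Add(2, y), -1), Add(4, G)) (Function('R')(G, y) = Mul(Add(G, 4), Pow(Add(y, 2), -1)) = Mul(Add(4, G), Pow(Add(2, y), -1)) = Mul(Pow(Add(2, y), -1), Add(4, G)))
Function('M')(d, N) = Rational(-9, 4) (Function('M')(d, N) = Mul(-1, Rational(9, 4)) = Rational(-9, 4))
Mul(Add(-153, Function('M')(0, -12)), Function('R')(2, 3)) = Mul(Add(-153, Rational(-9, 4)), Mul(Pow(Add(2, 3), -1), Add(4, 2))) = Mul(Rational(-621, 4), Mul(Pow(5, -1), 6)) = Mul(Rational(-621, 4), Mul(Rational(1, 5), 6)) = Mul(Rational(-621, 4), Rational(6, 5)) = Rational(-1863, 10)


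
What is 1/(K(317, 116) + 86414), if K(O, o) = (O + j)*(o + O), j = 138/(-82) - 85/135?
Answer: 1107/246499745 ≈ 4.4909e-6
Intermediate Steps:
j = -2560/1107 (j = 138*(-1/82) - 85*1/135 = -69/41 - 17/27 = -2560/1107 ≈ -2.3126)
K(O, o) = (-2560/1107 + O)*(O + o) (K(O, o) = (O - 2560/1107)*(o + O) = (-2560/1107 + O)*(O + o))
1/(K(317, 116) + 86414) = 1/((317² - 2560/1107*317 - 2560/1107*116 + 317*116) + 86414) = 1/((100489 - 811520/1107 - 296960/1107 + 36772) + 86414) = 1/(150839447/1107 + 86414) = 1/(246499745/1107) = 1107/246499745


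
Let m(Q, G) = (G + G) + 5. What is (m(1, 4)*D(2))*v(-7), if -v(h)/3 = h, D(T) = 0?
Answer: 0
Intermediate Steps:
m(Q, G) = 5 + 2*G (m(Q, G) = 2*G + 5 = 5 + 2*G)
v(h) = -3*h
(m(1, 4)*D(2))*v(-7) = ((5 + 2*4)*0)*(-3*(-7)) = ((5 + 8)*0)*21 = (13*0)*21 = 0*21 = 0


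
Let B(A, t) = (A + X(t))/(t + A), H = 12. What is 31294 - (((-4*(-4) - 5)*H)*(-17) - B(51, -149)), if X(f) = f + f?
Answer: 3286971/98 ≈ 33541.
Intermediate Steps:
X(f) = 2*f
B(A, t) = (A + 2*t)/(A + t) (B(A, t) = (A + 2*t)/(t + A) = (A + 2*t)/(A + t))
31294 - (((-4*(-4) - 5)*H)*(-17) - B(51, -149)) = 31294 - (((-4*(-4) - 5)*12)*(-17) - (51 + 2*(-149))/(51 - 149)) = 31294 - (((16 - 5)*12)*(-17) - (51 - 298)/(-98)) = 31294 - ((11*12)*(-17) - (-1)*(-247)/98) = 31294 - (132*(-17) - 1*247/98) = 31294 - (-2244 - 247/98) = 31294 - 1*(-220159/98) = 31294 + 220159/98 = 3286971/98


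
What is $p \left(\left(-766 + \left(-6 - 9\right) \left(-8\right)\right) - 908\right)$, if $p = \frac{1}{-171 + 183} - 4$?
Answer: $\frac{12173}{2} \approx 6086.5$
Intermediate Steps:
$p = - \frac{47}{12}$ ($p = \frac{1}{12} - 4 = - \frac{47}{12} \approx -3.9167$)
$p \left(\left(-766 + \left(-6 - 9\right) \left(-8\right)\right) - 908\right) = - \frac{47 \left(\left(-766 + \left(-6 - 9\right) \left(-8\right)\right) - 908\right)}{12} = - \frac{47 \left(\left(-766 - -120\right) - 908\right)}{12} = - \frac{47 \left(\left(-766 + 120\right) - 908\right)}{12} = - \frac{47 \left(-646 - 908\right)}{12} = \left(- \frac{47}{12}\right) \left(-1554\right) = \frac{12173}{2}$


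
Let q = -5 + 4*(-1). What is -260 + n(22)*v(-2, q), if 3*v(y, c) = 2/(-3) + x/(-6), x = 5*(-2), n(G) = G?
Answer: -758/3 ≈ -252.67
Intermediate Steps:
x = -10
q = -9 (q = -5 - 4 = -9)
v(y, c) = ⅓ (v(y, c) = (2/(-3) - 10/(-6))/3 = (2*(-⅓) - 10*(-⅙))/3 = (-⅔ + 5/3)/3 = (⅓)*1 = ⅓)
-260 + n(22)*v(-2, q) = -260 + 22*(⅓) = -260 + 22/3 = -758/3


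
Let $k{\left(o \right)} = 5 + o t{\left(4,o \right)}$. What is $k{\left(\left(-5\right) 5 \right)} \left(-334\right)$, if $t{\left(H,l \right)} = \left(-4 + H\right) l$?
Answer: $-1670$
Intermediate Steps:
$t{\left(H,l \right)} = l \left(-4 + H\right)$
$k{\left(o \right)} = 5$ ($k{\left(o \right)} = 5 + o o \left(-4 + 4\right) = 5 + o o 0 = 5 + o 0 = 5 + 0 = 5$)
$k{\left(\left(-5\right) 5 \right)} \left(-334\right) = 5 \left(-334\right) = -1670$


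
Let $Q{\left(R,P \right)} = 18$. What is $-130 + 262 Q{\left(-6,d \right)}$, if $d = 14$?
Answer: $4586$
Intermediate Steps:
$-130 + 262 Q{\left(-6,d \right)} = -130 + 262 \cdot 18 = -130 + 4716 = 4586$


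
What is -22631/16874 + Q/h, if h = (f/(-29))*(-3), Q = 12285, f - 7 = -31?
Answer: -334069169/67496 ≈ -4949.5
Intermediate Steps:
f = -24 (f = 7 - 31 = -24)
h = -72/29 (h = (-24/(-29))*(-3) = -1/29*(-24)*(-3) = (24/29)*(-3) = -72/29 ≈ -2.4828)
-22631/16874 + Q/h = -22631/16874 + 12285/(-72/29) = -22631*1/16874 + 12285*(-29/72) = -22631/16874 - 39585/8 = -334069169/67496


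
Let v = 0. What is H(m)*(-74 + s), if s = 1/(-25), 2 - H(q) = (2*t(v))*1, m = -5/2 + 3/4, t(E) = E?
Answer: -3702/25 ≈ -148.08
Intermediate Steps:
m = -7/4 (m = -5*½ + 3*(¼) = -5/2 + ¾ = -7/4 ≈ -1.7500)
H(q) = 2 (H(q) = 2 - 2*0 = 2 - 0 = 2 - 1*0 = 2 + 0 = 2)
s = -1/25 ≈ -0.040000
H(m)*(-74 + s) = 2*(-74 - 1/25) = 2*(-1851/25) = -3702/25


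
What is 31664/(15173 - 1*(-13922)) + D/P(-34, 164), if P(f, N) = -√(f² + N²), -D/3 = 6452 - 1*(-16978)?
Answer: 31664/29095 + 35145*√7013/7013 ≈ 420.76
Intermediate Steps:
D = -70290 (D = -3*(6452 - 1*(-16978)) = -3*(6452 + 16978) = -3*23430 = -70290)
P(f, N) = -√(N² + f²)
31664/(15173 - 1*(-13922)) + D/P(-34, 164) = 31664/(15173 - 1*(-13922)) - 70290*(-1/√(164² + (-34)²)) = 31664/(15173 + 13922) - 70290*(-1/√(26896 + 1156)) = 31664/29095 - 70290*(-√7013/14026) = 31664/29095 - (-35145)*√7013/7013 = 31664/29095 + 35145*√7013/7013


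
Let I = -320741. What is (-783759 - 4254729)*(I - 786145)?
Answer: 5577031828368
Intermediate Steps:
(-783759 - 4254729)*(I - 786145) = (-783759 - 4254729)*(-320741 - 786145) = -5038488*(-1106886) = 5577031828368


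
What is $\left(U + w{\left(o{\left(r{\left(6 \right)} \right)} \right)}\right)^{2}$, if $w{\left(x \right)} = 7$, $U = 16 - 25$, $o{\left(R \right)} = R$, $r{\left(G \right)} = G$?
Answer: $4$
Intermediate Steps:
$U = -9$ ($U = 16 - 25 = -9$)
$\left(U + w{\left(o{\left(r{\left(6 \right)} \right)} \right)}\right)^{2} = \left(-9 + 7\right)^{2} = \left(-2\right)^{2} = 4$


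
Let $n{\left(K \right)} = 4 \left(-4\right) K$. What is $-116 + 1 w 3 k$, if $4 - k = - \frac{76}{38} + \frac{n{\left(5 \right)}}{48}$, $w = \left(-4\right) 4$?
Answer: $-484$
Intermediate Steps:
$w = -16$
$n{\left(K \right)} = - 16 K$
$k = \frac{23}{3}$ ($k = 4 - \left(- \frac{76}{38} + \frac{\left(-16\right) 5}{48}\right) = 4 - \left(\left(-76\right) \frac{1}{38} - \frac{5}{3}\right) = 4 - \left(-2 - \frac{5}{3}\right) = 4 - - \frac{11}{3} = 4 + \frac{11}{3} = \frac{23}{3} \approx 7.6667$)
$-116 + 1 w 3 k = -116 + 1 \left(-16\right) 3 \cdot \frac{23}{3} = -116 + \left(-16\right) 3 \cdot \frac{23}{3} = -116 - 368 = -484$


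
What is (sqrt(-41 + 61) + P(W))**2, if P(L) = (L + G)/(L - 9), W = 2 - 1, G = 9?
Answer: 345/16 - 5*sqrt(5) ≈ 10.382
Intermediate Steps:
W = 1
P(L) = (9 + L)/(-9 + L) (P(L) = (L + 9)/(L - 9) = (9 + L)/(-9 + L))
(sqrt(-41 + 61) + P(W))**2 = (sqrt(-41 + 61) + (9 + 1)/(-9 + 1))**2 = (sqrt(20) + 10/(-8))**2 = (2*sqrt(5) - 1/8*10)**2 = (2*sqrt(5) - 5/4)**2 = (-5/4 + 2*sqrt(5))**2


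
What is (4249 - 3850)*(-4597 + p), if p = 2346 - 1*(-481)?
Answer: -706230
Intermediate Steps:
p = 2827 (p = 2346 + 481 = 2827)
(4249 - 3850)*(-4597 + p) = (4249 - 3850)*(-4597 + 2827) = 399*(-1770) = -706230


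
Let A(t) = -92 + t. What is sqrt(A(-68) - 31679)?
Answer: I*sqrt(31839) ≈ 178.43*I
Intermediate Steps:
sqrt(A(-68) - 31679) = sqrt((-92 - 68) - 31679) = sqrt(-160 - 31679) = sqrt(-31839) = I*sqrt(31839)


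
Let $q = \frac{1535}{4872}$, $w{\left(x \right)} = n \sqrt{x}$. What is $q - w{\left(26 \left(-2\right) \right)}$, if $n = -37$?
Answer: $\frac{1535}{4872} + 74 i \sqrt{13} \approx 0.31507 + 266.81 i$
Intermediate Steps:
$w{\left(x \right)} = - 37 \sqrt{x}$
$q = \frac{1535}{4872}$ ($q = 1535 \cdot \frac{1}{4872} = \frac{1535}{4872} \approx 0.31507$)
$q - w{\left(26 \left(-2\right) \right)} = \frac{1535}{4872} - - 37 \sqrt{26 \left(-2\right)} = \frac{1535}{4872} - - 37 \sqrt{-52} = \frac{1535}{4872} - - 37 \cdot 2 i \sqrt{13} = \frac{1535}{4872} - - 74 i \sqrt{13} = \frac{1535}{4872} + 74 i \sqrt{13}$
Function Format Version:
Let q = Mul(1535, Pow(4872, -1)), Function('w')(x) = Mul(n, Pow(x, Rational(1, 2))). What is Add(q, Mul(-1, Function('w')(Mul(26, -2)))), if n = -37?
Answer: Add(Rational(1535, 4872), Mul(74, I, Pow(13, Rational(1, 2)))) ≈ Add(0.31507, Mul(266.81, I))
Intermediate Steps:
Function('w')(x) = Mul(-37, Pow(x, Rational(1, 2)))
q = Rational(1535, 4872) (q = Mul(1535, Rational(1, 4872)) = Rational(1535, 4872) ≈ 0.31507)
Add(q, Mul(-1, Function('w')(Mul(26, -2)))) = Add(Rational(1535, 4872), Mul(-1, Mul(-37, Pow(Mul(26, -2), Rational(1, 2))))) = Add(Rational(1535, 4872), Mul(-1, Mul(-37, Pow(-52, Rational(1, 2))))) = Add(Rational(1535, 4872), Mul(-1, Mul(-37, Mul(2, I, Pow(13, Rational(1, 2)))))) = Add(Rational(1535, 4872), Mul(-1, Mul(-74, I, Pow(13, Rational(1, 2))))) = Add(Rational(1535, 4872), Mul(74, I, Pow(13, Rational(1, 2))))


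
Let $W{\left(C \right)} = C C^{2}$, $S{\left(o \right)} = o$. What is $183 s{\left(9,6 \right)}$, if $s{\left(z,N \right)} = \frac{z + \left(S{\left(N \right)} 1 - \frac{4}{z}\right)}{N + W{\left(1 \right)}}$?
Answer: $\frac{7991}{21} \approx 380.52$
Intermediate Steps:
$W{\left(C \right)} = C^{3}$
$s{\left(z,N \right)} = \frac{N + z - \frac{4}{z}}{1 + N}$ ($s{\left(z,N \right)} = \frac{z + \left(N 1 - \frac{4}{z}\right)}{N + 1^{3}} = \frac{z + \left(N - \frac{4}{z}\right)}{N + 1} = \frac{N + z - \frac{4}{z}}{1 + N}$)
$183 s{\left(9,6 \right)} = 183 \frac{-4 + 9^{2} + 6 \cdot 9}{9 \left(1 + 6\right)} = 183 \frac{-4 + 81 + 54}{9 \cdot 7} = 183 \cdot \frac{1}{9} \cdot \frac{1}{7} \cdot 131 = 183 \cdot \frac{131}{63} = \frac{7991}{21}$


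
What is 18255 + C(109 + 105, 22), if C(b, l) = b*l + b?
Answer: 23177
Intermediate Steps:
C(b, l) = b + b*l
18255 + C(109 + 105, 22) = 18255 + (109 + 105)*(1 + 22) = 18255 + 214*23 = 18255 + 4922 = 23177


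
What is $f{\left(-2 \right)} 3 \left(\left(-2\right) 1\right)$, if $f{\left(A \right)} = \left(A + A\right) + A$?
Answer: $36$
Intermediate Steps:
$f{\left(A \right)} = 3 A$ ($f{\left(A \right)} = 2 A + A = 3 A$)
$f{\left(-2 \right)} 3 \left(\left(-2\right) 1\right) = 3 \left(-2\right) 3 \left(\left(-2\right) 1\right) = \left(-6\right) 3 \left(-2\right) = \left(-18\right) \left(-2\right) = 36$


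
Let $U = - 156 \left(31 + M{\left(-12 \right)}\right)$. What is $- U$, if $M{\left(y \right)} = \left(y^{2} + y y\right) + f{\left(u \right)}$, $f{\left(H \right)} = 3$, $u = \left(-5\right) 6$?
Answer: $50232$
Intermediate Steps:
$u = -30$
$M{\left(y \right)} = 3 + 2 y^{2}$ ($M{\left(y \right)} = \left(y^{2} + y y\right) + 3 = \left(y^{2} + y^{2}\right) + 3 = 2 y^{2} + 3 = 3 + 2 y^{2}$)
$U = -50232$ ($U = - 156 \left(31 + \left(3 + 2 \left(-12\right)^{2}\right)\right) = - 156 \left(31 + \left(3 + 2 \cdot 144\right)\right) = - 156 \left(31 + \left(3 + 288\right)\right) = - 156 \left(31 + 291\right) = \left(-156\right) 322 = -50232$)
$- U = \left(-1\right) \left(-50232\right) = 50232$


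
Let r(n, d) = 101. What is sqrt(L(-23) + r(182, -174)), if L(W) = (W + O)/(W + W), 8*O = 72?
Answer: sqrt(53590)/23 ≈ 10.065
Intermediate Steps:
O = 9 (O = (1/8)*72 = 9)
L(W) = (9 + W)/(2*W) (L(W) = (W + 9)/(W + W) = (9 + W)/((2*W)) = (9 + W)*(1/(2*W)) = (9 + W)/(2*W))
sqrt(L(-23) + r(182, -174)) = sqrt((1/2)*(9 - 23)/(-23) + 101) = sqrt((1/2)*(-1/23)*(-14) + 101) = sqrt(7/23 + 101) = sqrt(2330/23) = sqrt(53590)/23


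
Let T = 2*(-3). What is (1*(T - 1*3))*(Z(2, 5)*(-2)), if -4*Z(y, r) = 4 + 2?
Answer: -27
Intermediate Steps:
Z(y, r) = -3/2 (Z(y, r) = -(4 + 2)/4 = -¼*6 = -3/2)
T = -6
(1*(T - 1*3))*(Z(2, 5)*(-2)) = (1*(-6 - 1*3))*(-3/2*(-2)) = (1*(-6 - 3))*3 = (1*(-9))*3 = -9*3 = -27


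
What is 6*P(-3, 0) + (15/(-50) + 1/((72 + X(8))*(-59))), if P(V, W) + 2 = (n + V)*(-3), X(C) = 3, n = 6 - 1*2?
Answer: -268157/8850 ≈ -30.300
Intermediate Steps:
n = 4 (n = 6 - 2 = 4)
P(V, W) = -14 - 3*V (P(V, W) = -2 + (4 + V)*(-3) = -2 + (-12 - 3*V) = -14 - 3*V)
6*P(-3, 0) + (15/(-50) + 1/((72 + X(8))*(-59))) = 6*(-14 - 3*(-3)) + (15/(-50) + 1/((72 + 3)*(-59))) = 6*(-14 + 9) + (15*(-1/50) - 1/59/75) = 6*(-5) + (-3/10 + (1/75)*(-1/59)) = -30 + (-3/10 - 1/4425) = -30 - 2657/8850 = -268157/8850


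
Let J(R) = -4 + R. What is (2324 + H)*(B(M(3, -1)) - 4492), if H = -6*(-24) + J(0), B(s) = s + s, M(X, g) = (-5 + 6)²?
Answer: -11063360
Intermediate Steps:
M(X, g) = 1 (M(X, g) = 1² = 1)
B(s) = 2*s
H = 140 (H = -6*(-24) + (-4 + 0) = 144 - 4 = 140)
(2324 + H)*(B(M(3, -1)) - 4492) = (2324 + 140)*(2*1 - 4492) = 2464*(2 - 4492) = 2464*(-4490) = -11063360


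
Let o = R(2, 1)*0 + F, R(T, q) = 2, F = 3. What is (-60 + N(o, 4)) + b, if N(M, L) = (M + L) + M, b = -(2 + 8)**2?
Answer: -150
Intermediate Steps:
b = -100 (b = -1*10**2 = -1*100 = -100)
o = 3 (o = 2*0 + 3 = 0 + 3 = 3)
N(M, L) = L + 2*M (N(M, L) = (L + M) + M = L + 2*M)
(-60 + N(o, 4)) + b = (-60 + (4 + 2*3)) - 100 = (-60 + (4 + 6)) - 100 = (-60 + 10) - 100 = -50 - 100 = -150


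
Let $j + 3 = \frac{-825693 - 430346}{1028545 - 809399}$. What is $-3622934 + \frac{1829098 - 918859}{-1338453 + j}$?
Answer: $- \frac{1062673891362096304}{293318534615} \approx -3.6229 \cdot 10^{6}$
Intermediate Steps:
$j = - \frac{1913477}{219146}$ ($j = -3 + \frac{-825693 - 430346}{1028545 - 809399} = -3 - \frac{1256039}{219146} = - \frac{1913477}{219146} \approx -8.7315$)
$-3622934 + \frac{1829098 - 918859}{-1338453 + j} = -3622934 + \frac{1829098 - 918859}{-1338453 - \frac{1913477}{219146}} = -3622934 + \frac{910239}{- \frac{293318534615}{219146}} = -3622934 + 910239 \left(- \frac{219146}{293318534615}\right) = -3622934 - \frac{199475235894}{293318534615} = - \frac{1062673891362096304}{293318534615}$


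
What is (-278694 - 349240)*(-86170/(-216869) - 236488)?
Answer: 32204744247682468/216869 ≈ 1.4850e+11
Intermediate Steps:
(-278694 - 349240)*(-86170/(-216869) - 236488) = -627934*(-86170*(-1/216869) - 236488) = -627934*(86170/216869 - 236488) = -627934*(-51286829902/216869) = 32204744247682468/216869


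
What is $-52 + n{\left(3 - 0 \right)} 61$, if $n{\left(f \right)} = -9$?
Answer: $-601$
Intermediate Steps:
$-52 + n{\left(3 - 0 \right)} 61 = -52 - 549 = -601$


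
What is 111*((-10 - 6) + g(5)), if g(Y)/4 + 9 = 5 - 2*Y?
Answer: -7992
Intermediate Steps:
g(Y) = -16 - 8*Y (g(Y) = -36 + 4*(5 - 2*Y) = -36 + (20 - 8*Y) = -16 - 8*Y)
111*((-10 - 6) + g(5)) = 111*((-10 - 6) + (-16 - 8*5)) = 111*(-16 + (-16 - 40)) = 111*(-16 - 56) = 111*(-72) = -7992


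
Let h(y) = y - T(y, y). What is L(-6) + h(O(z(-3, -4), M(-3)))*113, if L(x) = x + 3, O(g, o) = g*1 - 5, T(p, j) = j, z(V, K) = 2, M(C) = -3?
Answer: -3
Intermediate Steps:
O(g, o) = -5 + g (O(g, o) = g - 5 = -5 + g)
L(x) = 3 + x
h(y) = 0 (h(y) = y - y = 0)
L(-6) + h(O(z(-3, -4), M(-3)))*113 = (3 - 6) + 0*113 = -3 + 0 = -3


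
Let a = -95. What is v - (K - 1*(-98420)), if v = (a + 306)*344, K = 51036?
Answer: -76872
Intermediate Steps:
v = 72584 (v = (-95 + 306)*344 = 211*344 = 72584)
v - (K - 1*(-98420)) = 72584 - (51036 - 1*(-98420)) = 72584 - (51036 + 98420) = 72584 - 1*149456 = 72584 - 149456 = -76872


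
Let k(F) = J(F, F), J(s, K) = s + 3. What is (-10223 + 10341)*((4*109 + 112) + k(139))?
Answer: 81420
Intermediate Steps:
J(s, K) = 3 + s
k(F) = 3 + F
(-10223 + 10341)*((4*109 + 112) + k(139)) = (-10223 + 10341)*((4*109 + 112) + (3 + 139)) = 118*((436 + 112) + 142) = 118*(548 + 142) = 118*690 = 81420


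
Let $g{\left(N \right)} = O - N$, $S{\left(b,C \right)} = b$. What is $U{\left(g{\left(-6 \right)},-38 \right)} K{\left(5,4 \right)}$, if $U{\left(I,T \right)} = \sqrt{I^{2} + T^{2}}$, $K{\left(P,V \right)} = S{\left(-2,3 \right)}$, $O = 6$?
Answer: $- 4 \sqrt{397} \approx -79.699$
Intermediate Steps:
$K{\left(P,V \right)} = -2$
$g{\left(N \right)} = 6 - N$
$U{\left(g{\left(-6 \right)},-38 \right)} K{\left(5,4 \right)} = \sqrt{\left(6 - -6\right)^{2} + \left(-38\right)^{2}} \left(-2\right) = \sqrt{\left(6 + 6\right)^{2} + 1444} \left(-2\right) = \sqrt{12^{2} + 1444} \left(-2\right) = \sqrt{144 + 1444} \left(-2\right) = \sqrt{1588} \left(-2\right) = 2 \sqrt{397} \left(-2\right) = - 4 \sqrt{397}$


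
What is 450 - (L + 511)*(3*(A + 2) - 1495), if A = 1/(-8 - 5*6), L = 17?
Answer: 14946990/19 ≈ 7.8668e+5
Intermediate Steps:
A = -1/38 (A = 1/(-8 - 30) = 1/(-38) = -1/38 ≈ -0.026316)
450 - (L + 511)*(3*(A + 2) - 1495) = 450 - (17 + 511)*(3*(-1/38 + 2) - 1495) = 450 - 528*(3*(75/38) - 1495) = 450 - 528*(225/38 - 1495) = 450 - 528*(-56585)/38 = 450 - 1*(-14938440/19) = 450 + 14938440/19 = 14946990/19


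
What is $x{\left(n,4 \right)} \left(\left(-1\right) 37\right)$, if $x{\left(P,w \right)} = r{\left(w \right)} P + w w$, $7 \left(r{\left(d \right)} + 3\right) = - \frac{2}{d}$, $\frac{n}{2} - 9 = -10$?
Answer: $- \frac{5735}{7} \approx -819.29$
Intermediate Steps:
$n = -2$ ($n = 18 + 2 \left(-10\right) = 18 - 20 = -2$)
$r{\left(d \right)} = -3 - \frac{2}{7 d}$ ($r{\left(d \right)} = -3 + \frac{\left(-2\right) \frac{1}{d}}{7} = -3 - \frac{2}{7 d}$)
$x{\left(P,w \right)} = w^{2} + P \left(-3 - \frac{2}{7 w}\right)$ ($x{\left(P,w \right)} = \left(-3 - \frac{2}{7 w}\right) P + w w = P \left(-3 - \frac{2}{7 w}\right) + w^{2} = w^{2} + P \left(-3 - \frac{2}{7 w}\right)$)
$x{\left(n,4 \right)} \left(\left(-1\right) 37\right) = \frac{4^{3} - - \frac{2 \left(2 + 21 \cdot 4\right)}{7}}{4} \left(\left(-1\right) 37\right) = \frac{64 - - \frac{2 \left(2 + 84\right)}{7}}{4} \left(-37\right) = \frac{64 - \left(- \frac{2}{7}\right) 86}{4} \left(-37\right) = \frac{64 + \frac{172}{7}}{4} \left(-37\right) = \frac{1}{4} \cdot \frac{620}{7} \left(-37\right) = \frac{155}{7} \left(-37\right) = - \frac{5735}{7}$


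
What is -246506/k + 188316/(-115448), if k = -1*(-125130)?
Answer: -6502825721/1805751030 ≈ -3.6012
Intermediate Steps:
k = 125130
-246506/k + 188316/(-115448) = -246506/125130 + 188316/(-115448) = -246506*1/125130 + 188316*(-1/115448) = -123253/62565 - 47079/28862 = -6502825721/1805751030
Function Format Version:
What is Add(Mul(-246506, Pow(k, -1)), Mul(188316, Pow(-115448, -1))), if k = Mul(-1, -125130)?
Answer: Rational(-6502825721, 1805751030) ≈ -3.6012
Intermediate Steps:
k = 125130
Add(Mul(-246506, Pow(k, -1)), Mul(188316, Pow(-115448, -1))) = Add(Mul(-246506, Pow(125130, -1)), Mul(188316, Pow(-115448, -1))) = Add(Mul(-246506, Rational(1, 125130)), Mul(188316, Rational(-1, 115448))) = Add(Rational(-123253, 62565), Rational(-47079, 28862)) = Rational(-6502825721, 1805751030)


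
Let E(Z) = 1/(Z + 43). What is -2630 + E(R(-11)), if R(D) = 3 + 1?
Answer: -123609/47 ≈ -2630.0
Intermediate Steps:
R(D) = 4
E(Z) = 1/(43 + Z)
-2630 + E(R(-11)) = -2630 + 1/(43 + 4) = -2630 + 1/47 = -123609/47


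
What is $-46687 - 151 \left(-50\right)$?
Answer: $-39137$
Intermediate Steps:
$-46687 - 151 \left(-50\right) = -46687 - -7550 = -46687 + 7550 = -39137$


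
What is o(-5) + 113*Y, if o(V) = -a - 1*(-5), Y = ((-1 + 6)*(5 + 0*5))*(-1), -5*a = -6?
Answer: -14106/5 ≈ -2821.2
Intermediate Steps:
a = 6/5 (a = -1/5*(-6) = 6/5 ≈ 1.2000)
Y = -25 (Y = (5*(5 + 0))*(-1) = (5*5)*(-1) = 25*(-1) = -25)
o(V) = 19/5 (o(V) = -1*6/5 - 1*(-5) = -6/5 + 5 = 19/5)
o(-5) + 113*Y = 19/5 + 113*(-25) = 19/5 - 2825 = -14106/5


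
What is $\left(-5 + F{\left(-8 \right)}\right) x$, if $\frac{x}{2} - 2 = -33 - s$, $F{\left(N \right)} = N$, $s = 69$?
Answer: $2600$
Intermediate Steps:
$x = -200$ ($x = 4 + 2 \left(-33 - 69\right) = 4 + 2 \left(-102\right) = 4 - 204 = -200$)
$\left(-5 + F{\left(-8 \right)}\right) x = \left(-5 - 8\right) \left(-200\right) = \left(-13\right) \left(-200\right) = 2600$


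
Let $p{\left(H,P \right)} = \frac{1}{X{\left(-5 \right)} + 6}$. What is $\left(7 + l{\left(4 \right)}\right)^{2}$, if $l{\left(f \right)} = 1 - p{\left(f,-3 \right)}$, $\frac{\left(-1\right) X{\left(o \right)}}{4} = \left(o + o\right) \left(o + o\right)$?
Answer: $\frac{9941409}{155236} \approx 64.041$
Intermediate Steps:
$X{\left(o \right)} = - 16 o^{2}$ ($X{\left(o \right)} = - 4 \left(o + o\right) \left(o + o\right) = - 4 \cdot 2 o 2 o = - 4 \cdot 4 o^{2} = - 16 o^{2}$)
$p{\left(H,P \right)} = - \frac{1}{394}$ ($p{\left(H,P \right)} = \frac{1}{- 16 \left(-5\right)^{2} + 6} = \frac{1}{\left(-16\right) 25 + 6} = \frac{1}{-400 + 6} = \frac{1}{-394} = - \frac{1}{394}$)
$l{\left(f \right)} = \frac{395}{394}$ ($l{\left(f \right)} = 1 - - \frac{1}{394} = 1 + \frac{1}{394} = \frac{395}{394}$)
$\left(7 + l{\left(4 \right)}\right)^{2} = \left(7 + \frac{395}{394}\right)^{2} = \left(\frac{3153}{394}\right)^{2} = \frac{9941409}{155236}$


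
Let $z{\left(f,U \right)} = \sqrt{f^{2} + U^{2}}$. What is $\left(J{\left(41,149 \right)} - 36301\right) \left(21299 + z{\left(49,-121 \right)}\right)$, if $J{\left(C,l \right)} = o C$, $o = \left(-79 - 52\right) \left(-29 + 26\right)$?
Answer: $-429984212 - 20188 \sqrt{17042} \approx -4.3262 \cdot 10^{8}$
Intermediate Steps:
$o = 393$ ($o = \left(-131\right) \left(-3\right) = 393$)
$z{\left(f,U \right)} = \sqrt{U^{2} + f^{2}}$
$J{\left(C,l \right)} = 393 C$
$\left(J{\left(41,149 \right)} - 36301\right) \left(21299 + z{\left(49,-121 \right)}\right) = \left(393 \cdot 41 - 36301\right) \left(21299 + \sqrt{\left(-121\right)^{2} + 49^{2}}\right) = \left(16113 - 36301\right) \left(21299 + \sqrt{14641 + 2401}\right) = - 20188 \left(21299 + \sqrt{17042}\right) = -429984212 - 20188 \sqrt{17042}$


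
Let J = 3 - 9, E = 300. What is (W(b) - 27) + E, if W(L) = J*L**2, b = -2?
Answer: 249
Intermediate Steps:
J = -6
W(L) = -6*L**2
(W(b) - 27) + E = (-6*(-2)**2 - 27) + 300 = (-6*4 - 27) + 300 = (-24 - 27) + 300 = -51 + 300 = 249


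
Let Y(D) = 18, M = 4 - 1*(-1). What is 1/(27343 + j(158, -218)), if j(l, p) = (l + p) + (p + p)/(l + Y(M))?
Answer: 44/1200343 ≈ 3.6656e-5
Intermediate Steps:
M = 5 (M = 4 + 1 = 5)
j(l, p) = l + p + 2*p/(18 + l) (j(l, p) = (l + p) + (p + p)/(l + 18) = (l + p) + (2*p)/(18 + l) = (l + p) + 2*p/(18 + l) = l + p + 2*p/(18 + l))
1/(27343 + j(158, -218)) = 1/(27343 + (158² + 18*158 + 20*(-218) + 158*(-218))/(18 + 158)) = 1/(27343 + (24964 + 2844 - 4360 - 34444)/176) = 1/(27343 + (1/176)*(-10996)) = 1/(27343 - 2749/44) = 1/(1200343/44) = 44/1200343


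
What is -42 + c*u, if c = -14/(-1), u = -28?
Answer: -434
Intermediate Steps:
c = 14 (c = -14*(-1) = 14)
-42 + c*u = -42 + 14*(-28) = -42 - 392 = -434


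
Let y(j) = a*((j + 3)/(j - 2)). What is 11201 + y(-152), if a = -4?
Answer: 862179/77 ≈ 11197.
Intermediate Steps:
y(j) = -4*(3 + j)/(-2 + j) (y(j) = -4*(j + 3)/(j - 2) = -4*(3 + j)/(-2 + j))
11201 + y(-152) = 11201 + 4*(-3 - 1*(-152))/(-2 - 152) = 11201 + 4*(-3 + 152)/(-154) = 11201 + 4*(-1/154)*149 = 11201 - 298/77 = 862179/77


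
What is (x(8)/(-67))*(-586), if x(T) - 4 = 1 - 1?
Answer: 2344/67 ≈ 34.985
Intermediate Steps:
x(T) = 4 (x(T) = 4 + (1 - 1) = 4 + 0 = 4)
(x(8)/(-67))*(-586) = (4/(-67))*(-586) = (4*(-1/67))*(-586) = -4/67*(-586) = 2344/67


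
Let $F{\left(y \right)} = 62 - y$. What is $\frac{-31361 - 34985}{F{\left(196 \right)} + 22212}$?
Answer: $- \frac{4739}{1577} \approx -3.0051$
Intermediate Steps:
$\frac{-31361 - 34985}{F{\left(196 \right)} + 22212} = \frac{-31361 - 34985}{\left(62 - 196\right) + 22212} = - \frac{66346}{\left(62 - 196\right) + 22212} = - \frac{66346}{-134 + 22212} = - \frac{66346}{22078} = \left(-66346\right) \frac{1}{22078} = - \frac{4739}{1577}$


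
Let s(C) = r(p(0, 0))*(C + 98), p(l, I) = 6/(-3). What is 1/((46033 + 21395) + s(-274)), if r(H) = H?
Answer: 1/67780 ≈ 1.4754e-5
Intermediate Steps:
p(l, I) = -2 (p(l, I) = 6*(-1/3) = -2)
s(C) = -196 - 2*C (s(C) = -2*(C + 98) = -2*(98 + C) = -196 - 2*C)
1/((46033 + 21395) + s(-274)) = 1/((46033 + 21395) + (-196 - 2*(-274))) = 1/(67428 + (-196 + 548)) = 1/(67428 + 352) = 1/67780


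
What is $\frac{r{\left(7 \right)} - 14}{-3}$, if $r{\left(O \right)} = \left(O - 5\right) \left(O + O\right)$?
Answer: $- \frac{14}{3} \approx -4.6667$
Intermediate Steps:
$r{\left(O \right)} = 2 O \left(-5 + O\right)$ ($r{\left(O \right)} = \left(-5 + O\right) 2 O = 2 O \left(-5 + O\right)$)
$\frac{r{\left(7 \right)} - 14}{-3} = \frac{2 \cdot 7 \left(-5 + 7\right) - 14}{-3} = \left(2 \cdot 7 \cdot 2 - 14\right) \left(- \frac{1}{3}\right) = \left(28 - 14\right) \left(- \frac{1}{3}\right) = 14 \left(- \frac{1}{3}\right) = - \frac{14}{3}$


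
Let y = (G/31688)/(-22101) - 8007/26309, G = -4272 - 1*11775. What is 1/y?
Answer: -6141717554264/1869057359631 ≈ -3.2860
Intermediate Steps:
G = -16047 (G = -4272 - 11775 = -16047)
y = -1869057359631/6141717554264 (y = -16047/31688/(-22101) - 8007/26309 = -16047*1/31688*(-1/22101) - 8007*1/26309 = -16047/31688*(-1/22101) - 8007/26309 = 5349/233445496 - 8007/26309 = -1869057359631/6141717554264 ≈ -0.30432)
1/y = 1/(-1869057359631/6141717554264) = -6141717554264/1869057359631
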